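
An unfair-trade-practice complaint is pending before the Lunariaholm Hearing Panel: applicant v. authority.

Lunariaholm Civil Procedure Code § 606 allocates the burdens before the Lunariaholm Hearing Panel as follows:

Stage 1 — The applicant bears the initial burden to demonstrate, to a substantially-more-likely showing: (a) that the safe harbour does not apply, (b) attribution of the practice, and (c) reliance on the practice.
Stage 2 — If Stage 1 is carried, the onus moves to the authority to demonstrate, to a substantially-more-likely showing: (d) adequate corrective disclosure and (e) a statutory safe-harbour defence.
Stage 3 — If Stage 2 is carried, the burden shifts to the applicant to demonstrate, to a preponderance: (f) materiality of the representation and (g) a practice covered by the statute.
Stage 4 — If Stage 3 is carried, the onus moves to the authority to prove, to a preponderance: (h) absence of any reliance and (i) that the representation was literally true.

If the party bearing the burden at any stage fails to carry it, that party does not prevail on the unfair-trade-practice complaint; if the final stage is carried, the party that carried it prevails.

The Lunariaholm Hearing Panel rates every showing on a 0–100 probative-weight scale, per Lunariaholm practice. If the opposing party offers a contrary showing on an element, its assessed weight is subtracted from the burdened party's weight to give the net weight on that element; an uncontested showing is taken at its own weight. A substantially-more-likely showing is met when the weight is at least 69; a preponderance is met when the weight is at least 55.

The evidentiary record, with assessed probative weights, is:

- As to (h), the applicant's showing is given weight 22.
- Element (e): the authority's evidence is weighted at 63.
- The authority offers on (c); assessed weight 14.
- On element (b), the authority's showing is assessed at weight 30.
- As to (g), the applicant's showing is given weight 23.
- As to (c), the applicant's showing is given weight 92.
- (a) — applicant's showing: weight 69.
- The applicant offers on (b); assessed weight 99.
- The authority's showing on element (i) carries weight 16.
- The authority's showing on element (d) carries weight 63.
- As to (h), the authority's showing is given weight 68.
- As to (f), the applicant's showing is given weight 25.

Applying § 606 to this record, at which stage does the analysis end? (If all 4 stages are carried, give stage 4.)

At Stage 1 the applicant must meet a substantially-more-likely showing (weight is at least 69): on (a) the weight is 69, which does reach 69, so (a) meets the standard; on (b) the weight is 99 less the opposing 30 gives net 69, which does reach 69, so (b) meets the standard; on (c) the weight is 92 less the opposing 14 gives net 78, which does reach 69, so (c) meets the standard.
  Stage 1 carried; the burden shifts to the authority.
At Stage 2 the authority must meet a substantially-more-likely showing (weight is at least 69): on (d) the weight is 63, < 69, so (d) does not meet the standard; on (e) the weight is 63, which does not reach 69, so (e) does not meet the standard.
  The authority does not carry Stage 2.
The applicant prevails.

stage 2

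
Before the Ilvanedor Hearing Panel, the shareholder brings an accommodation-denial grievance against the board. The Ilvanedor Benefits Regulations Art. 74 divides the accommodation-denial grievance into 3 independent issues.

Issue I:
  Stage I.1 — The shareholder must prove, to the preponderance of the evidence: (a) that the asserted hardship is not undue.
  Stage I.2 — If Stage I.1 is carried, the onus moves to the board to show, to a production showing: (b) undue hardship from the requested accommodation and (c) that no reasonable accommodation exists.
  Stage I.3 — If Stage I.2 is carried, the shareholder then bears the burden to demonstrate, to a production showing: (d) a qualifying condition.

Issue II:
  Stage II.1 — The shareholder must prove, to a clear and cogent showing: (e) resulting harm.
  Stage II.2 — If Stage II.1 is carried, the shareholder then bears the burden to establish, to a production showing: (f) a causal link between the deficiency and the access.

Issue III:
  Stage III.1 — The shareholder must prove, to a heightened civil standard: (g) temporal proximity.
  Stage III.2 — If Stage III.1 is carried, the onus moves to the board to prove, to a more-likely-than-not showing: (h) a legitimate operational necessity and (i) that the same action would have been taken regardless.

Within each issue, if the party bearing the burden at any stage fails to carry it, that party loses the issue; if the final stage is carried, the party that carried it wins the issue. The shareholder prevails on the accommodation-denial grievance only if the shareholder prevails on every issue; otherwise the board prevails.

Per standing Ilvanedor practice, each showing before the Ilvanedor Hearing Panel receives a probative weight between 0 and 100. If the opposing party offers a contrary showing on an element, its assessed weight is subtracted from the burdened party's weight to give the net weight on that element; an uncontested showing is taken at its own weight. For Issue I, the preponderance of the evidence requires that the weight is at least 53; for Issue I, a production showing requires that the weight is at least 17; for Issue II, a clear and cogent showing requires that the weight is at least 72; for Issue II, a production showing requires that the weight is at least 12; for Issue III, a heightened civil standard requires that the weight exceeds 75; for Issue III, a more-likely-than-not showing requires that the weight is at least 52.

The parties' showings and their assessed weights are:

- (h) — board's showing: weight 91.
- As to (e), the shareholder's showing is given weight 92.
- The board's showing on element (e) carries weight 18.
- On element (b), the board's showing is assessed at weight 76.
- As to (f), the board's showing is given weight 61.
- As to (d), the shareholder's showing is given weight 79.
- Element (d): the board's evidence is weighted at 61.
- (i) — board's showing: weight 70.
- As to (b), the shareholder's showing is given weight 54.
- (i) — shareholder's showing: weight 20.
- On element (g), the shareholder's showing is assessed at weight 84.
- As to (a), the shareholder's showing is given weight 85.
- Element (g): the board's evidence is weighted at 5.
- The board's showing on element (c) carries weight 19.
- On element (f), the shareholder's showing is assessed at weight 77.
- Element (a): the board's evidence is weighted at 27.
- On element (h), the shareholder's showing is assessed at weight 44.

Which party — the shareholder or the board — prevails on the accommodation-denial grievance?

— Issue I —
At Stage I.1 the shareholder must meet the preponderance of the evidence (weight is at least 53): on (a) the weight is 85 less the opposing 27 gives net 58, ≥ 53, so (a) meets the standard.
  Stage I.1 carried; the burden shifts to the board.
At Stage I.2 the board must meet a production showing (weight is at least 17): on (b) the weight is 76 less the opposing 54 gives net 22, which does reach 17, so (b) meets the standard; on (c) the weight is 19, which does reach 17, so (c) meets the standard.
  Stage I.2 is satisfied; the onus moves to the shareholder.
At Stage I.3 the shareholder must meet a production showing (weight is at least 17): on (d) the weight is 79 less the opposing 61 gives net 18, ≥ 17, so (d) meets the standard.
  Stage I.3 carried; the final stage is satisfied.
All stages carried — the shareholder prevails on this issue.
— Issue II —
Stage II.1 — burden on shareholder; standard: a clear and cogent showing (weight is at least 72).
    (e): 92 − 18 = 74 ≥ 72 [met]
  Stage II.1 is satisfied; the shareholder continues to bear the burden.
Stage II.2 — burden on shareholder; standard: a production showing (weight is at least 12).
    (f): 77 − 61 = 16 ≥ 12 [met]
  Stage II.2 carried; the final stage is satisfied.
All stages carried — the shareholder prevails on this issue.
— Issue III —
Stage III.1 (shareholder, a heightened civil standard, weight exceeds 75): (g) net 84−5=79 > 75 — meets.
  The shareholder carries Stage III.1; the board now bears the burden.
Stage III.2 (board, a more-likely-than-not showing, weight is at least 52): (h) net 91−44=47 < 52 — fails; (i) net 70−20=50 < 52 — fails.
  Stage III.2 not carried; the board fails its burden.
The shareholder prevails on this issue.
Per-issue: Issue I → shareholder; Issue II → shareholder; Issue III → shareholder. The shareholder must prevail on every issue; overall, the shareholder prevails.

shareholder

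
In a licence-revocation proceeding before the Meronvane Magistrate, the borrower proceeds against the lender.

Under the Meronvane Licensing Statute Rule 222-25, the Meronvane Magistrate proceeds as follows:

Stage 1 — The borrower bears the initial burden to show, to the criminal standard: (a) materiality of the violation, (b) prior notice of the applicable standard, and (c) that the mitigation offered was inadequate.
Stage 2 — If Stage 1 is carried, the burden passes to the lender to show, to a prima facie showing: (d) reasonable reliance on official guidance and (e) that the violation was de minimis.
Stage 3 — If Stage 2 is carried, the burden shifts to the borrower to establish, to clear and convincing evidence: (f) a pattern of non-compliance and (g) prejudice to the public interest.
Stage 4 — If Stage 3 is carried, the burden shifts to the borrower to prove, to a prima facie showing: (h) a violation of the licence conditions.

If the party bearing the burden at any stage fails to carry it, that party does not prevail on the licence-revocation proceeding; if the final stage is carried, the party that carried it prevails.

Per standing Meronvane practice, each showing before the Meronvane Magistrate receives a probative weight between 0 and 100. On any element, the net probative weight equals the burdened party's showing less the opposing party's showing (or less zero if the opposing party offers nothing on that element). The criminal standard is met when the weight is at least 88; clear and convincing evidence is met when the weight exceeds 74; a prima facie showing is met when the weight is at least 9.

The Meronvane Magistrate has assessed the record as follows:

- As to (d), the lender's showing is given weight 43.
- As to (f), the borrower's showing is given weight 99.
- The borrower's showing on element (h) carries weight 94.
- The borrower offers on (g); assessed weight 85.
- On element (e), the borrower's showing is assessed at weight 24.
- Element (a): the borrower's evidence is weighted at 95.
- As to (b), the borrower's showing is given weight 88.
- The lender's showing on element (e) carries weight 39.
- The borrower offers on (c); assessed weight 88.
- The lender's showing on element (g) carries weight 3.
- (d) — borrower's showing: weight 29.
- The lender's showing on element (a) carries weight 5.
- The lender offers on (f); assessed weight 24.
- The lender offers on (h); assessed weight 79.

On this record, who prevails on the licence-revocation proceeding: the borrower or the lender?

borrower

Stage 1 (borrower, the criminal standard, weight is at least 88): (a) net 95−5=90 ≥ 88 — meets; (b) 88 ≥ 88 — meets; (c) 88 ≥ 88 — meets.
  All elements met. The burden passes to the lender.
Stage 2 (lender, a prima facie showing, weight is at least 9): (d) net 43−29=14 ≥ 9 — meets; (e) net 39−24=15 ≥ 9 — meets.
  Stage 2 is satisfied; the onus moves to the borrower.
Stage 3 (borrower, clear and convincing evidence, weight exceeds 74): (f) net 99−24=75 > 74 — meets; (g) net 85−3=82 > 74 — meets.
  Stage 3 carried; the burden remains with the borrower.
Stage 4 (borrower, a prima facie showing, weight is at least 9): (h) net 94−79=15 ≥ 9 — meets.
  Stage 4 carried; the final stage is satisfied.
Every stage carried; the borrower prevails.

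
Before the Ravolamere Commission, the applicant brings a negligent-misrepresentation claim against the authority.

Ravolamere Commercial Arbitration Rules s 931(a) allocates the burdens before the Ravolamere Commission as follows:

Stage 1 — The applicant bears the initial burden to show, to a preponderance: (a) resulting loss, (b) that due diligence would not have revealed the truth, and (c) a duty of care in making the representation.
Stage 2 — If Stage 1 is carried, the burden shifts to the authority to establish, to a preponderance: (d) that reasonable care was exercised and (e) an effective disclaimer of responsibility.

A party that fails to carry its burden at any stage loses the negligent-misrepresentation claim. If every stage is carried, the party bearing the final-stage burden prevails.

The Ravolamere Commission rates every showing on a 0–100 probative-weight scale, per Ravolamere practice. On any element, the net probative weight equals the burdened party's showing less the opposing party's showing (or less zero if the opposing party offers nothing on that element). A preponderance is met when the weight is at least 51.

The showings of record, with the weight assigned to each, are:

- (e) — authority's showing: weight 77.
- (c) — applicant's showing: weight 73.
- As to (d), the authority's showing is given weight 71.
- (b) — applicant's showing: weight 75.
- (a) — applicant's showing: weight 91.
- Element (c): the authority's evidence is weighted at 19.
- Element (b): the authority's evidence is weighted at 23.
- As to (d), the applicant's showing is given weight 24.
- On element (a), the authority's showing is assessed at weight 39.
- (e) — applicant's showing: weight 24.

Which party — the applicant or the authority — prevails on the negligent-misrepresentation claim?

applicant

At Stage 1 the applicant must meet a preponderance (weight is at least 51): on (a) the weight is 91 less the opposing 39 gives net 52, which does reach 51, so (a) meets the standard; on (b) the weight is 75 less the opposing 23 gives net 52, which does reach 51, so (b) meets the standard; on (c) the weight is 73 less the opposing 19 gives net 54, which does reach 51, so (c) meets the standard.
  The applicant carries Stage 1; the authority now bears the burden.
At Stage 2 the authority must meet a preponderance (weight is at least 51): on (d) the weight is 71 less the opposing 24 gives net 47, < 51, so (d) does not meet the standard; on (e) the weight is 77 less the opposing 24 gives net 53, which does reach 51, so (e) meets the standard.
  Not every element is met, so the authority fails to carry Stage 2.
So the applicant prevails.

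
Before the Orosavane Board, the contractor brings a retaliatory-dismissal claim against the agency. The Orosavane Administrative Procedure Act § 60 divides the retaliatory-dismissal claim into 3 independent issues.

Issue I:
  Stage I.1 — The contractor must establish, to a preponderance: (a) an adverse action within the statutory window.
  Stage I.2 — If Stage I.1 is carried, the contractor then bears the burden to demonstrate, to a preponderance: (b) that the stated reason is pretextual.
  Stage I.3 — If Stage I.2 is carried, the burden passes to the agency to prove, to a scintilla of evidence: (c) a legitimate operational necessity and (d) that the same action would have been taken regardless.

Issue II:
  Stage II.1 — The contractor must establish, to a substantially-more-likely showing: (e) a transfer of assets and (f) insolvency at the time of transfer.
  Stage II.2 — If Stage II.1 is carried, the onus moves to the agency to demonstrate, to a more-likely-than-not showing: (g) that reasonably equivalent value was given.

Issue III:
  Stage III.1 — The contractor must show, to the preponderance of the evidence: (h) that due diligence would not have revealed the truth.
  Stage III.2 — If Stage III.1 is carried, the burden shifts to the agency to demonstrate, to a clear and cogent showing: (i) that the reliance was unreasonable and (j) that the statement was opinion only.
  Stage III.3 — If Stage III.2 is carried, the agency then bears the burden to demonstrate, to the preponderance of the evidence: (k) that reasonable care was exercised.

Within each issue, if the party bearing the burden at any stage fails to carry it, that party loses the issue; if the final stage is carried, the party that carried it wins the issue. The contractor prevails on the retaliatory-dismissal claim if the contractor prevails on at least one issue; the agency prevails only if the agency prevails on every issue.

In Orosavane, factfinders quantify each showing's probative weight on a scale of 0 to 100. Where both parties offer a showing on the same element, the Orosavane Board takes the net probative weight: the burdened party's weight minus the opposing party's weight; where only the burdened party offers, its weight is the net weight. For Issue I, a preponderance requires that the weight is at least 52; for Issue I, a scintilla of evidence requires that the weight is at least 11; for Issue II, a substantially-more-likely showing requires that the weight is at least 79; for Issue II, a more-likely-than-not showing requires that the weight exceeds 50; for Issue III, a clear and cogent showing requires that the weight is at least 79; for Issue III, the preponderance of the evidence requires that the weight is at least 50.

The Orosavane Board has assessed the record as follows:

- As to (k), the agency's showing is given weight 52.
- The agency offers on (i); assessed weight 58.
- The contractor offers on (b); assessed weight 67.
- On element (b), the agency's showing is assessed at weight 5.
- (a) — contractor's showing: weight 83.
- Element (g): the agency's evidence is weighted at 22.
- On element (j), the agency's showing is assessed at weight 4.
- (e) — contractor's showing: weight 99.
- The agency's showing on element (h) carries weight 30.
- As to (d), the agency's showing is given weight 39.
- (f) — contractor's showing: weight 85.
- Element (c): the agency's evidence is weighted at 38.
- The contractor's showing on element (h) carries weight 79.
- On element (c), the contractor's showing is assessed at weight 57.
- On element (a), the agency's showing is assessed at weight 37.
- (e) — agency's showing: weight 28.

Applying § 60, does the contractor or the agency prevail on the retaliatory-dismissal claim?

— Issue I —
Stage I.1 (contractor, a preponderance, weight is at least 52): (a) net 83−37=46 < 52 — fails.
  Stage I.1 not carried; the contractor fails its burden.
The analysis ends at Stage I.1; the agency prevails on this issue.
— Issue II —
At Stage II.1 the contractor must meet a substantially-more-likely showing (weight is at least 79): on (e) the weight is 99 less the opposing 28 gives net 71, < 79, so (e) does not meet the standard; on (f) the weight is 85, ≥ 79, so (f) meets the standard.
  Not every element is met, so the contractor fails to carry Stage II.1.
The analysis ends at Stage II.1; the agency prevails on this issue.
— Issue III —
At Stage III.1 the contractor must meet the preponderance of the evidence (weight is at least 50): on (h) the weight is 79 less the opposing 30 gives net 49, < 50, so (h) does not meet the standard.
  The contractor does not carry Stage III.1.
The analysis ends at Stage III.1; the agency prevails on this issue.
Per-issue: Issue I → agency; Issue II → agency; Issue III → agency. The contractor must prevail on at least one issue; overall, the agency prevails.

agency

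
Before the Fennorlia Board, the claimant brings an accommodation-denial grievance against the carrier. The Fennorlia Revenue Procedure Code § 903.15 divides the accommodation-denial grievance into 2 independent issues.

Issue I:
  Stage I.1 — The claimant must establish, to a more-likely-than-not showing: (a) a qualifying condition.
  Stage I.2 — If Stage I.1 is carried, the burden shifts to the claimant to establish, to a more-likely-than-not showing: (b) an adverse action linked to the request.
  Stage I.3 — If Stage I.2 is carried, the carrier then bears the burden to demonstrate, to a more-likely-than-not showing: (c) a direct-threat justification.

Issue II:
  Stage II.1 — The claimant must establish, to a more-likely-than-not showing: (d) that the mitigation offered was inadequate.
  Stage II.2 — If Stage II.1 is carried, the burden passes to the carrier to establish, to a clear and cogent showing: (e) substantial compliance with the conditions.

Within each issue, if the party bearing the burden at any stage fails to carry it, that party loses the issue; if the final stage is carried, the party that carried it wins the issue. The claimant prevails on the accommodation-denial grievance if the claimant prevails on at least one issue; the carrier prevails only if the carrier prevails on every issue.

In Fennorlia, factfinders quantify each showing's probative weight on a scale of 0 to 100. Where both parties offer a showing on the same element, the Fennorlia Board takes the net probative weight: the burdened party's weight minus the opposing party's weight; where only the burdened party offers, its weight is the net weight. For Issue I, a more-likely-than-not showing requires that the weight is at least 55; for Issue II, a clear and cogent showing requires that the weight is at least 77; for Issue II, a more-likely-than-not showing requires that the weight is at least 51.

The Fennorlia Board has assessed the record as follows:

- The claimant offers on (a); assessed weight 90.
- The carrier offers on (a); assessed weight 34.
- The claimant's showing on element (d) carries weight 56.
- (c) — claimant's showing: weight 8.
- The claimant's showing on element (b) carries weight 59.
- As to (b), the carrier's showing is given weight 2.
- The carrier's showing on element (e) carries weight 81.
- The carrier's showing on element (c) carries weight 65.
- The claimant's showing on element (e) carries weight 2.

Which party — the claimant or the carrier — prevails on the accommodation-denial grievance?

— Issue I —
At Stage I.1 the claimant must meet a more-likely-than-not showing (weight is at least 55): on (a) the weight is 90 less the opposing 34 gives net 56, which does reach 55, so (a) meets the standard.
  All elements met. The claimant retains the burden for Stage I.2.
At Stage I.2 the claimant must meet a more-likely-than-not showing (weight is at least 55): on (b) the weight is 59 less the opposing 2 gives net 57, ≥ 55, so (b) meets the standard.
  All elements met. The burden passes to the carrier.
At Stage I.3 the carrier must meet a more-likely-than-not showing (weight is at least 55): on (c) the weight is 65 less the opposing 8 gives net 57, which does reach 55, so (c) meets the standard.
  Stage I.3 carried; the final stage is satisfied.
All stages carried — the carrier prevails on this issue.
— Issue II —
At Stage II.1 the claimant must meet a more-likely-than-not showing (weight is at least 51): on (d) the weight is 56, which does reach 51, so (d) meets the standard.
  All elements met. The burden passes to the carrier.
At Stage II.2 the carrier must meet a clear and cogent showing (weight is at least 77): on (e) the weight is 81 less the opposing 2 gives net 79, ≥ 77, so (e) meets the standard.
  Stage II.2 carried; the final stage is satisfied.
With every stage satisfied, the carrier prevails on this issue.
Per-issue: Issue I → carrier; Issue II → carrier. The claimant must prevail on at least one issue; overall, the carrier prevails.

carrier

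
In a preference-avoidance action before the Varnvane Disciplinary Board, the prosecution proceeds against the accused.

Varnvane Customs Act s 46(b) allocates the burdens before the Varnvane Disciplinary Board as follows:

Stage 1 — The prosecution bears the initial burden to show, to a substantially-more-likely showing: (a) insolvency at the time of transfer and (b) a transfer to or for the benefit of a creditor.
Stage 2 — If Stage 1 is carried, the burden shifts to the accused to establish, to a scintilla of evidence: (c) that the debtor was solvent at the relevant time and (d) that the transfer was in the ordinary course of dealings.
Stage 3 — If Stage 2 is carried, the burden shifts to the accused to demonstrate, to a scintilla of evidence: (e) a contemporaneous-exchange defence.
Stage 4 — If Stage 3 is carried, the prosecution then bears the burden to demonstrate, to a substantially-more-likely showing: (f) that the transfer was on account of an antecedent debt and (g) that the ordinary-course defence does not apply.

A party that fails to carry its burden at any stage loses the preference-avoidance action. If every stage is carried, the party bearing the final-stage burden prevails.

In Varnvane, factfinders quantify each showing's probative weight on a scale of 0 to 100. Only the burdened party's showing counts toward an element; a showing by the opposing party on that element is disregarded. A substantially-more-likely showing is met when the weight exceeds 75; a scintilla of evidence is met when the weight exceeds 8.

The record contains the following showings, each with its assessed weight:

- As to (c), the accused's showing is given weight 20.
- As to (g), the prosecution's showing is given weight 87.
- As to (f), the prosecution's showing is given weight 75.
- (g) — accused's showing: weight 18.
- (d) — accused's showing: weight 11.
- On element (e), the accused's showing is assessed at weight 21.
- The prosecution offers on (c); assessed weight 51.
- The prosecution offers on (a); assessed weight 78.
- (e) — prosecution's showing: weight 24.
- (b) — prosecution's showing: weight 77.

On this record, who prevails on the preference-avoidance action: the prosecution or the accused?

Stage 1 (prosecution, a substantially-more-likely showing, weight exceeds 75): (a) 78 > 75 — meets; (b) 77 > 75 — meets.
  Stage 1 is satisfied; the onus moves to the accused.
Stage 2 (accused, a scintilla of evidence, weight exceeds 8): (c) 20 (prosecution's 51 disregarded) > 8 — meets; (d) 11 > 8 — meets.
  Stage 2 is satisfied; the accused continues to bear the burden.
Stage 3 (accused, a scintilla of evidence, weight exceeds 8): (e) 21 (prosecution's 24 disregarded) > 8 — meets.
  The accused carries Stage 3; the prosecution now bears the burden.
Stage 4 (prosecution, a substantially-more-likely showing, weight exceeds 75): (f) 75 ≤ 75 — fails; (g) 87 (accused's 18 disregarded) > 75 — meets.
  The prosecution does not carry Stage 4.
So the accused prevails.

accused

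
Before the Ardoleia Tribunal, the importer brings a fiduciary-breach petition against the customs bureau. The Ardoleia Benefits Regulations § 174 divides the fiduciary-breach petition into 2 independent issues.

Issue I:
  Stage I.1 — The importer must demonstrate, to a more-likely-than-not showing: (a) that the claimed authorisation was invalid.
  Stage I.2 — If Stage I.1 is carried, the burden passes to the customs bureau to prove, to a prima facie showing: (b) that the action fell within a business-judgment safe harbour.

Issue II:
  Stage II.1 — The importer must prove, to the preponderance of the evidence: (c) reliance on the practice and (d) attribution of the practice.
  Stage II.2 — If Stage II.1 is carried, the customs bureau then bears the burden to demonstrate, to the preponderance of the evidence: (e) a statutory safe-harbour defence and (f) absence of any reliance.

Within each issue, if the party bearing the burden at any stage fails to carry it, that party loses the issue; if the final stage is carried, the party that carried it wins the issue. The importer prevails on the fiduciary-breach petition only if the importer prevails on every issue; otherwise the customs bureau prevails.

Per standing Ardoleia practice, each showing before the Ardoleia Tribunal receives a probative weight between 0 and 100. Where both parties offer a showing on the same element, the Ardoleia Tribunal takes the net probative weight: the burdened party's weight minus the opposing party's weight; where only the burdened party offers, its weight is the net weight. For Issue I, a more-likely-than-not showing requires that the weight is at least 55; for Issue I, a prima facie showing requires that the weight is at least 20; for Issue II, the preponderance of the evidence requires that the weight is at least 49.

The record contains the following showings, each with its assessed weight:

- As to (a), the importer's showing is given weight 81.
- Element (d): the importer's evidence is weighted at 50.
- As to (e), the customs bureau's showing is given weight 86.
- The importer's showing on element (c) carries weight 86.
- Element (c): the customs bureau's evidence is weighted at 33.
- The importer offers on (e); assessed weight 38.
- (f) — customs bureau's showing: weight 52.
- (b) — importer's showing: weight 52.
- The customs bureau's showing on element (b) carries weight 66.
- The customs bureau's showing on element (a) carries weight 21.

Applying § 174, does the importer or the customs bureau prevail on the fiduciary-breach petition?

— Issue I —
At Stage I.1 the importer must meet a more-likely-than-not showing (weight is at least 55): on (a) the weight is 81 less the opposing 21 gives net 60, which does reach 55, so (a) meets the standard.
  The importer carries Stage I.1; the customs bureau now bears the burden.
At Stage I.2 the customs bureau must meet a prima facie showing (weight is at least 20): on (b) the weight is 66 less the opposing 52 gives net 14, which does not reach 20, so (b) does not meet the standard.
  Stage I.2 not carried; the customs bureau fails its burden.
The analysis ends at Stage I.2; the importer prevails on this issue.
— Issue II —
Stage II.1 (importer, the preponderance of the evidence, weight is at least 49): (c) net 86−33=53 ≥ 49 — meets; (d) 50 ≥ 49 — meets.
  All elements met. The burden passes to the customs bureau.
Stage II.2 (customs bureau, the preponderance of the evidence, weight is at least 49): (e) net 86−38=48 < 49 — fails; (f) 52 ≥ 49 — meets.
  Not every element is met, so the customs bureau fails to carry Stage II.2.
The analysis ends at Stage II.2; the importer prevails on this issue.
Per-issue: Issue I → importer; Issue II → importer. The importer must prevail on every issue; overall, the importer prevails.

importer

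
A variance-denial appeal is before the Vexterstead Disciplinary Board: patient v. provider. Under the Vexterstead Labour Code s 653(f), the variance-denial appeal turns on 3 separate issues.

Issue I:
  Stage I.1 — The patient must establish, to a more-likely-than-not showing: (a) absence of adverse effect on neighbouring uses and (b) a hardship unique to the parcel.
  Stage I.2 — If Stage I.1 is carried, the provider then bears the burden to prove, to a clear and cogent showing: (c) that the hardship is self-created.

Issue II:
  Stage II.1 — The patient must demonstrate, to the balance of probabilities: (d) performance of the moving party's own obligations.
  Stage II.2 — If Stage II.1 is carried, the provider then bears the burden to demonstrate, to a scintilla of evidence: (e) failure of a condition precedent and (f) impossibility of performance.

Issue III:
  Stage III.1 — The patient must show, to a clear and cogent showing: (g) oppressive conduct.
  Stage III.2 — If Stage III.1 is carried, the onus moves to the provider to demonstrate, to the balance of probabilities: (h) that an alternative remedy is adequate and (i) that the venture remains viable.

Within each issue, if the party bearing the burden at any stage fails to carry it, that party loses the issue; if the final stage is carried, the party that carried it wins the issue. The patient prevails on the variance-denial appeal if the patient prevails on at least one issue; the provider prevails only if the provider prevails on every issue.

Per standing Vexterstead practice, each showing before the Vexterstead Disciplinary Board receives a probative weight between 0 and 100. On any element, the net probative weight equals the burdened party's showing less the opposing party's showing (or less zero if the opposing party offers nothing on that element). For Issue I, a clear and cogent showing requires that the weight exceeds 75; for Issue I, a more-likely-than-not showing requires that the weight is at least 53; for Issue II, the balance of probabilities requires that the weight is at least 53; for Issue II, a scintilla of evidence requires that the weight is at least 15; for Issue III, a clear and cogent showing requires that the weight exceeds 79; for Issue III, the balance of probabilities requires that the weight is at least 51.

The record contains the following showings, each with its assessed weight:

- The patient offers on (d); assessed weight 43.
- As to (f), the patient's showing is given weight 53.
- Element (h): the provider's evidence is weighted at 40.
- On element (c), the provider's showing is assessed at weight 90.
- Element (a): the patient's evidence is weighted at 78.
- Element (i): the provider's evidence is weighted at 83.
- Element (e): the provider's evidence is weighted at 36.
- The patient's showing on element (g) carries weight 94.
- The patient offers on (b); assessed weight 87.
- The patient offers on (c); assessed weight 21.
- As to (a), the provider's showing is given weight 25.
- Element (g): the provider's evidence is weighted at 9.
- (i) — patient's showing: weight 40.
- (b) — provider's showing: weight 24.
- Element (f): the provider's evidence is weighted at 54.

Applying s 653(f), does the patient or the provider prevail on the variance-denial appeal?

— Issue I —
At Stage I.1 the patient must meet a more-likely-than-not showing (weight is at least 53): on (a) the weight is 78 less the opposing 25 gives net 53, ≥ 53, so (a) meets the standard; on (b) the weight is 87 less the opposing 24 gives net 63, ≥ 53, so (b) meets the standard.
  Stage I.1 carried; the burden shifts to the provider.
At Stage I.2 the provider must meet a clear and cogent showing (weight exceeds 75): on (c) the weight is 90 less the opposing 21 gives net 69, which does not exceed 75, so (c) does not meet the standard.
  The provider does not carry Stage I.2.
The patient prevails on this issue.
— Issue II —
Stage II.1 — burden on patient; standard: the balance of probabilities (weight is at least 53).
    (d): 43 < 53 [not met]
  Stage II.1 not carried; the patient fails its burden.
The analysis ends at Stage II.1; the provider prevails on this issue.
— Issue III —
Stage III.1 (patient, a clear and cogent showing, weight exceeds 79): (g) net 94−9=85 > 79 — meets.
  Stage III.1 is satisfied; the onus moves to the provider.
Stage III.2 (provider, the balance of probabilities, weight is at least 51): (h) 40 < 51 — fails; (i) net 83−40=43 < 51 — fails.
  The provider does not carry Stage III.2.
The analysis ends at Stage III.2; the patient prevails on this issue.
Per-issue: Issue I → patient; Issue II → provider; Issue III → patient. The patient must prevail on at least one issue; overall, the patient prevails.

patient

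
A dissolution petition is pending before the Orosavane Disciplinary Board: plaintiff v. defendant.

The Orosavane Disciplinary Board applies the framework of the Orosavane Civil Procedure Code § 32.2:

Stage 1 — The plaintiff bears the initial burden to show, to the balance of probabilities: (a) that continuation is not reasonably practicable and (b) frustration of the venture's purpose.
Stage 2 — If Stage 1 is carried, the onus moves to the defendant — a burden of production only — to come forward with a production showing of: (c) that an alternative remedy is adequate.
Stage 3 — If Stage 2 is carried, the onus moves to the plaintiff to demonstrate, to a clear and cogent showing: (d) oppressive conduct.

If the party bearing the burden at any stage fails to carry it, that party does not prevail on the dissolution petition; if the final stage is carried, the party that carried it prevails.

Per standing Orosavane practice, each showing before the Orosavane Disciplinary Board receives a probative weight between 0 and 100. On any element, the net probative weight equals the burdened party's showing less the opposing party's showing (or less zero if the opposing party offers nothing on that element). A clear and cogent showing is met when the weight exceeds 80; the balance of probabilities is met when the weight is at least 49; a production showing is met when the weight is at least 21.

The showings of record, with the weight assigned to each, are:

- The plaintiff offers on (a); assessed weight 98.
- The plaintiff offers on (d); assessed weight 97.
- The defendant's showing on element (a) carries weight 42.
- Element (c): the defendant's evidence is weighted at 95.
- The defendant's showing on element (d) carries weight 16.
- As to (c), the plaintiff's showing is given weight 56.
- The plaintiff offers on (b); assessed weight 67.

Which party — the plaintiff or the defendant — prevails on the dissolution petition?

plaintiff

At Stage 1 the plaintiff must meet the balance of probabilities (weight is at least 49): on (a) the weight is 98 less the opposing 42 gives net 56, ≥ 49, so (a) meets the standard; on (b) the weight is 67, which does reach 49, so (b) meets the standard.
  The plaintiff carries Stage 1; the defendant now bears the burden.
At Stage 2 the defendant must meet a production showing (weight is at least 21): on (c) the weight is 95 less the opposing 56 gives net 39, ≥ 21, so (c) meets the standard.
  All elements met. The burden passes to the plaintiff.
At Stage 3 the plaintiff must meet a clear and cogent showing (weight exceeds 80): on (d) the weight is 97 less the opposing 16 gives net 81, > 80, so (d) meets the standard.
  The plaintiff carries the last stage.
With every stage satisfied, the plaintiff prevails.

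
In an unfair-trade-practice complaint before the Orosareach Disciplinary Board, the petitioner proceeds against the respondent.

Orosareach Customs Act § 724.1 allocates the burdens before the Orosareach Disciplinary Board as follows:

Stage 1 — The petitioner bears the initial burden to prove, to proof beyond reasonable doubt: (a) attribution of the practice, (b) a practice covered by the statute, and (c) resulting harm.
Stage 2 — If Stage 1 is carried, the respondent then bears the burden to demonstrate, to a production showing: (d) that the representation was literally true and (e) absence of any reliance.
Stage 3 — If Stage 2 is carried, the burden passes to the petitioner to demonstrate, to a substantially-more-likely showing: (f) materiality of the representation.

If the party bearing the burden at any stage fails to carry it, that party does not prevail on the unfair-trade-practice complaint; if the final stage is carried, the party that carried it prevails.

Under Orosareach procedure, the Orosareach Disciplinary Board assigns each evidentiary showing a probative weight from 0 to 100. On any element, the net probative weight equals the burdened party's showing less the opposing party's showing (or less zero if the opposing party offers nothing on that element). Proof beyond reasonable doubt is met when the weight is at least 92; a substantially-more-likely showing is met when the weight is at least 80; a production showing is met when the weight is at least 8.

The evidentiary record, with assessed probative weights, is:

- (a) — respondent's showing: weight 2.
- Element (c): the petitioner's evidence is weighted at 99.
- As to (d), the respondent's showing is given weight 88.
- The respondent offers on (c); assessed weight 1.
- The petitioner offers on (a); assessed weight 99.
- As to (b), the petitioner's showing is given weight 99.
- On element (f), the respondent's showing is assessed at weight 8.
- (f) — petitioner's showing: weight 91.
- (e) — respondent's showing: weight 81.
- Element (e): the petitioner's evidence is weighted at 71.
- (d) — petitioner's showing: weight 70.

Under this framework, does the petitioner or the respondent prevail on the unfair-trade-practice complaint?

petitioner

Stage 1 (petitioner, proof beyond reasonable doubt, weight is at least 92): (a) net 99−2=97 ≥ 92 — meets; (b) 99 ≥ 92 — meets; (c) net 99−1=98 ≥ 92 — meets.
  All elements met. The burden passes to the respondent.
Stage 2 (respondent, a production showing, weight is at least 8): (d) net 88−70=18 ≥ 8 — meets; (e) net 81−71=10 ≥ 8 — meets.
  All elements met. The burden passes to the petitioner.
Stage 3 (petitioner, a substantially-more-likely showing, weight is at least 80): (f) net 91−8=83 ≥ 80 — meets.
  Stage 3 carried; the final stage is satisfied.
With every stage satisfied, the petitioner prevails.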